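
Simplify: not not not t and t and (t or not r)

not not not t and t and (t or not r)
= not not not t and t   — absorption
= not t and t   — double negation
= False   — complement

False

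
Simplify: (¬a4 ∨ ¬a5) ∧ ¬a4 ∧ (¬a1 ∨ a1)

(¬a4 ∨ ¬a5) ∧ ¬a4 ∧ (¬a1 ∨ a1)
= (¬a4 ∨ ¬a5) ∧ ¬a4   [complement / identity]
= ¬a4   [absorption]

¬a4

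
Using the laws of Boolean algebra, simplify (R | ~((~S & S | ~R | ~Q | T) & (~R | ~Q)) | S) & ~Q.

(R | ~((~S & S | ~R | ~Q | T) & (~R | ~Q)) | S) & ~Q
= (R | ~((~R | ~Q | T) & (~R | ~Q)) | S) & ~Q
= (R | ~(~R | ~Q) | S) & ~Q
= (R | R & Q | S) & ~Q
= (R | S) & ~Q

(R | S) & ~Q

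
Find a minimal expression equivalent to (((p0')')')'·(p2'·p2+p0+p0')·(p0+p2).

p0

(((p0')')')'·(p2'·p2+p0+p0')·(p0+p2)
= (((p0')')')'·(p0+p0')·(p0+p2)   — complement / identity
= (p0')'·(p0+p0')·(p0+p2)   — double negation
= (p0')'·(p0+p2)   — complement / identity
= p0·(p0+p2)   — double negation
= p0   — absorption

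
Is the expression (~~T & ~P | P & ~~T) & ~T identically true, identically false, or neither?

identically false

(~~T & ~P | P & ~~T) & ~T
= ~~T & ~T   — distribution
= T & ~T   — double negation
= 0   — complement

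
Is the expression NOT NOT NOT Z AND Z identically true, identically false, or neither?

NOT NOT NOT Z AND Z
= NOT Z AND Z   — double negation
= FALSE   — complement

identically false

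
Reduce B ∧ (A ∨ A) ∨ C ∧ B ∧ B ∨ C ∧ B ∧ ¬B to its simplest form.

B ∧ (A ∨ C)

B ∧ (A ∨ A) ∨ C ∧ B ∧ B ∨ C ∧ B ∧ ¬B
= B ∧ (A ∨ A) ∨ C ∧ B   (distribution)
= B ∧ (A ∨ A ∨ C)   (distribution)
= B ∧ (A ∨ C)   (idempotence)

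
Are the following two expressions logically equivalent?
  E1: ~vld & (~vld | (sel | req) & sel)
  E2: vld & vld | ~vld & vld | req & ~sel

E1: ~vld & (~vld | (sel | req) & sel)
    = ~vld & (~vld | sel)   (absorption)
    = ~vld   (absorption)
E2: vld & vld | ~vld & vld | req & ~sel
    = vld | req & ~sel   (distribution)
These differ: at req=0, sel=0, vld=1, E1 = 0 but E2 = 1.

No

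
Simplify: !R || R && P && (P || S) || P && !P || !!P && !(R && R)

!R || P

!R || R && P && (P || S) || P && !P || !!P && !(R && R)
= !R || R && P && (P || S) || P && !P || P && !(R && R)   — double negation
= !R || R && P && (P || S) || P && !P || P && !R   — idempotence
= !R || R && P || P && !P || P && !R   — absorption
= !R || R && P || P && !R   — complement / identity
= !R || P   — distribution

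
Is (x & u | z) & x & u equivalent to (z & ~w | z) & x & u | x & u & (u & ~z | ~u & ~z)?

E1: (x & u | z) & x & u
    = x & u   (absorption)
E2: (z & ~w | z) & x & u | x & u & (u & ~z | ~u & ~z)
    = z & x & u | x & u & (u & ~z | ~u & ~z)   (absorption)
    = z & x & u | x & u & ~z   (distribution)
    = x & u   (distribution)
Both reduce to x & u, so they are equivalent.

Yes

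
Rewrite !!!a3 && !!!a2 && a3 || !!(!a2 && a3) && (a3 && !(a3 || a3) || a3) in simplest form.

!a2 && a3

!!!a3 && !!!a2 && a3 || !!(!a2 && a3) && (a3 && !(a3 || a3) || a3)
= !a3 && !!!a2 && a3 || !!(!a2 && a3) && (a3 && !(a3 || a3) || a3)   (double negation)
= !a3 && !!!a2 && a3 || !!(!a2 && a3) && (a3 && !a3 || a3)   (idempotence)
= !a3 && !!!a2 && a3 || !a2 && a3 && (a3 && !a3 || a3)   (double negation)
= !a3 && !!!a2 && a3 || !a2 && a3 && a3   (complement / identity)
= !a3 && !a2 && a3 || !a2 && a3 && a3   (double negation)
= !a2 && a3   (distribution)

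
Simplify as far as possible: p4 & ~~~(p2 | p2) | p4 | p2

p4 & ~~~(p2 | p2) | p4 | p2
= p4 & ~~~p2 | p4 | p2
= p4 & ~p2 | p4 | p2
= p4 | p2

p4 | p2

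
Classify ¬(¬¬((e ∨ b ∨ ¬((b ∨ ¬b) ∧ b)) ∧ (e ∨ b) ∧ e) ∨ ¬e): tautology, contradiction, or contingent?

¬(¬¬((e ∨ b ∨ ¬((b ∨ ¬b) ∧ b)) ∧ (e ∨ b) ∧ e) ∨ ¬e)
= ¬(¬¬((e ∨ b ∨ ¬b) ∧ (e ∨ b) ∧ e) ∨ ¬e)   [complement / identity]
= ¬((e ∨ b ∨ ¬b) ∧ (e ∨ b) ∧ e) ∧ e   [De Morgan]
= ¬((e ∨ b) ∧ e) ∧ e   [absorption]
= ¬e ∧ e   [absorption]
= False   [complement]

contradiction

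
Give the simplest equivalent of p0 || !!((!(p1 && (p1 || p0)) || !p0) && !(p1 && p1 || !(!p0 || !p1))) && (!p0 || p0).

p0 || !!((!(p1 && (p1 || p0)) || !p0) && !(p1 && p1 || !(!p0 || !p1))) && (!p0 || p0)
= p0 || (!(p1 && (p1 || p0)) || !p0) && !(p1 && p1 || !(!p0 || !p1)) && (!p0 || p0)   (double negation)
= p0 || (!(p1 && (p1 || p0)) || !p0) && !(p1 && p1 || !(!p0 || !p1))   (complement / identity)
= p0 || (!(p1 && (p1 || p0)) || !p0) && !(p1 && p1 || p0 && p1)   (De Morgan)
= p0 || (!(p1 && (p1 || p0)) || !p0) && !(p1 && (p1 || p0))   (distribution)
= p0 || !(p1 && (p1 || p0))   (absorption)
= p0 || !p1   (absorption)

p0 || !p1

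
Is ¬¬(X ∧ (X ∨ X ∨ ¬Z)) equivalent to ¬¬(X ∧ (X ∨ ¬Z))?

Yes

E1: ¬¬(X ∧ (X ∨ X ∨ ¬Z))
    = ¬¬(X ∧ (X ∨ ¬Z))   (idempotence)
    = X ∧ (X ∨ ¬Z)   (double negation)
    = X   (absorption)
E2: ¬¬(X ∧ (X ∨ ¬Z))
    = X ∧ (X ∨ ¬Z)   (double negation)
    = X   (absorption)
Both reduce to X, so they are equivalent.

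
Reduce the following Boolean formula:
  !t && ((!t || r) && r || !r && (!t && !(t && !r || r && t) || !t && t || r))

!t

!t && ((!t || r) && r || !r && (!t && !(t && !r || r && t) || !t && t || r))
= !t && ((!t || r) && r || !r && (!t && !t || !t && t || r))   [distribution]
= !t && ((!t || r) && r || !r && (!t || r))   [distribution]
= !t && (!t || r)   [distribution]
= !t   [absorption]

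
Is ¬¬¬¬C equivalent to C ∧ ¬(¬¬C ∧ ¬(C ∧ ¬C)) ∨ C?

E1: ¬¬¬¬C
    = ¬¬C   (double negation)
    = C   (double negation)
E2: C ∧ ¬(¬¬C ∧ ¬(C ∧ ¬C)) ∨ C
    = C ∧ (¬C ∨ C ∧ ¬C) ∨ C   (De Morgan)
    = C ∧ ¬C ∨ C   (complement / identity)
    = C   (complement / identity)
Both reduce to C, so they are equivalent.

Yes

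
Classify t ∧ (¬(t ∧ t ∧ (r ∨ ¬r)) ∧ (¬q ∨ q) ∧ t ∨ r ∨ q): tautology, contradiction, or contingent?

contingent

t ∧ (¬(t ∧ t ∧ (r ∨ ¬r)) ∧ (¬q ∨ q) ∧ t ∨ r ∨ q)
= t ∧ (¬(t ∧ (r ∨ ¬r)) ∧ (¬q ∨ q) ∧ t ∨ r ∨ q)   — idempotence
= t ∧ (¬(t ∧ (r ∨ ¬r)) ∧ t ∨ r ∨ q)   — complement / identity
= t ∧ (¬t ∧ t ∨ r ∨ q)   — complement / identity
= t ∧ (r ∨ q)   — complement / identity
This depends on q, r, t, so it is not a constant.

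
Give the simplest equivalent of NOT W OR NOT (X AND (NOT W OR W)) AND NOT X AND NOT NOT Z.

NOT W OR NOT (X AND (NOT W OR W)) AND NOT X AND NOT NOT Z
= NOT W OR NOT (X AND (NOT W OR W)) AND NOT X AND Z   [double negation]
= NOT W OR NOT X AND NOT X AND Z   [complement / identity]
= NOT W OR NOT X AND Z   [idempotence]

NOT W OR NOT X AND Z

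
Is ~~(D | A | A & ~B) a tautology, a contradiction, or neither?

~~(D | A | A & ~B)
= D | A | A & ~B
= D | A
This depends on A, D, so it is not a constant.

neither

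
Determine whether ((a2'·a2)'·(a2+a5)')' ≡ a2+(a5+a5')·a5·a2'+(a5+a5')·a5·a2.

Yes

E1: ((a2'·a2)'·(a2+a5)')'
    = a2'·a2+a2+a5   [De Morgan]
    = a2+a5   [complement / identity]
E2: a2+(a5+a5')·a5·a2'+(a5+a5')·a5·a2
    = a2+(a5+a5')·a5   [distribution]
    = a2+a5   [complement / identity]
Both reduce to a2+a5, so they are equivalent.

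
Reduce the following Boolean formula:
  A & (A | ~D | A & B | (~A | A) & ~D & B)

A & (A | ~D | A & B | (~A | A) & ~D & B)
= A & (A | ~D | A & B | ~D & B)   (complement / identity)
= A & (A | ~D | (A | ~D) & B)   (distribution)
= A & (A | ~D)   (absorption)
= A   (absorption)

A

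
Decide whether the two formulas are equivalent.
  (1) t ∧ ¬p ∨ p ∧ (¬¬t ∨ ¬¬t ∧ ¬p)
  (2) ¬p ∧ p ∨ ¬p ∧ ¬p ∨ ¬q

No

E1: t ∧ ¬p ∨ p ∧ (¬¬t ∨ ¬¬t ∧ ¬p)
    = t ∧ ¬p ∨ p ∧ ¬¬t   [absorption]
    = t ∧ ¬p ∨ p ∧ t   [double negation]
    = t   [distribution]
E2: ¬p ∧ p ∨ ¬p ∧ ¬p ∨ ¬q
    = ¬p ∨ ¬q   [distribution]
These differ: at p=0, q=0, t=0, E1 = 0 but E2 = 1.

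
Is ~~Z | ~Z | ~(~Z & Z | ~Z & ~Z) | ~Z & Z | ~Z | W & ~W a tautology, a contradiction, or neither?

~~Z | ~Z | ~(~Z & Z | ~Z & ~Z) | ~Z & Z | ~Z | W & ~W
= ~~Z | ~Z | ~~Z | ~Z & Z | ~Z | W & ~W   — distribution
= ~~Z | ~Z | ~~Z | ~Z & Z | ~Z   — complement / identity
= ~~Z | ~Z | ~~Z | ~Z   — complement / identity
= ~~Z | ~Z   — idempotence
= Z | ~Z   — double negation
= 1   — complement

tautology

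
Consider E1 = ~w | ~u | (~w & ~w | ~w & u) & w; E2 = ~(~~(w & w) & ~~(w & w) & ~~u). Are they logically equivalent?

E1: ~w | ~u | (~w & ~w | ~w & u) & w
    = ~w | ~u | (~w | ~w & u) & w   (idempotence)
    = ~w | ~u | ~w & w   (absorption)
    = ~w | ~u   (complement / identity)
E2: ~(~~(w & w) & ~~(w & w) & ~~u)
    = ~(~~(w & w) & ~~u)   (idempotence)
    = ~(w & w) | ~u   (De Morgan)
    = ~w | ~u   (idempotence)
Both reduce to ~w | ~u, so they are equivalent.

Yes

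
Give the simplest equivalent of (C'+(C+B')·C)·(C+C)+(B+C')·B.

C+B

(C'+(C+B')·C)·(C+C)+(B+C')·B
= (C'+C)·(C+C)+(B+C')·B   [absorption]
= (C'+C)·(C+C)+B   [absorption]
= C'·C+C+B   [distribution]
= C+B   [complement / identity]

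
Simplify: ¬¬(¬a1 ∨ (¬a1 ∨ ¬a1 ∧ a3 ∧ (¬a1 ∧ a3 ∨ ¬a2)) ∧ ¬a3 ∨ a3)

¬¬(¬a1 ∨ (¬a1 ∨ ¬a1 ∧ a3 ∧ (¬a1 ∧ a3 ∨ ¬a2)) ∧ ¬a3 ∨ a3)
= ¬¬(¬a1 ∨ (¬a1 ∨ ¬a1 ∧ a3) ∧ ¬a3 ∨ a3)   [absorption]
= ¬¬(¬a1 ∨ ¬a1 ∧ ¬a3 ∨ a3)   [absorption]
= ¬¬(¬a1 ∨ a3)   [absorption]
= ¬a1 ∨ a3   [double negation]

¬a1 ∨ a3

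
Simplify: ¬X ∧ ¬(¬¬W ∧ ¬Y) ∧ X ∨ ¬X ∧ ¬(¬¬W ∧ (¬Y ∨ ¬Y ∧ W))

¬X ∧ ¬(¬¬W ∧ ¬Y) ∧ X ∨ ¬X ∧ ¬(¬¬W ∧ (¬Y ∨ ¬Y ∧ W))
= ¬X ∧ ¬(¬¬W ∧ ¬Y) ∧ X ∨ ¬X ∧ ¬(¬¬W ∧ ¬Y)   [absorption]
= ¬X ∧ ¬(¬¬W ∧ ¬Y)   [absorption]
= ¬X ∧ (¬W ∨ Y)   [De Morgan]

¬X ∧ (¬W ∨ Y)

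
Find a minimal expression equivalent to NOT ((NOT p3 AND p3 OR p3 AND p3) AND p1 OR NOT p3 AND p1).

NOT p1

NOT ((NOT p3 AND p3 OR p3 AND p3) AND p1 OR NOT p3 AND p1)
= NOT (p3 AND p1 OR NOT p3 AND p1)
= NOT p1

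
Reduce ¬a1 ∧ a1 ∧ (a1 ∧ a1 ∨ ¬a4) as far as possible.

False

¬a1 ∧ a1 ∧ (a1 ∧ a1 ∨ ¬a4)
= ¬a1 ∧ a1 ∧ (a1 ∨ ¬a4)   [idempotence]
= ¬a1 ∧ a1   [absorption]
= False   [complement]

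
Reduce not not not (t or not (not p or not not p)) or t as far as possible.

not not not (t or not (not p or not not p)) or t
= not not not (t or p and not p) or t   [De Morgan]
= not not not t or t   [complement / identity]
= not t or t   [double negation]
= True   [complement]

True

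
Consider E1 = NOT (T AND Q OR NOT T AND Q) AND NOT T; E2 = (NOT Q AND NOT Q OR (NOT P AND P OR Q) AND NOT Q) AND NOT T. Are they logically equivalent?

E1: NOT (T AND Q OR NOT T AND Q) AND NOT T
    = NOT Q AND NOT T
E2: (NOT Q AND NOT Q OR (NOT P AND P OR Q) AND NOT Q) AND NOT T
    = (NOT Q AND NOT Q OR Q AND NOT Q) AND NOT T
    = NOT Q AND NOT T
Both reduce to NOT Q AND NOT T, so they are equivalent.

Yes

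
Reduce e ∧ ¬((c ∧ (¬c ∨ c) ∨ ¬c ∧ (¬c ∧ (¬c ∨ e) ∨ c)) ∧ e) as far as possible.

e ∧ ¬((c ∧ (¬c ∨ c) ∨ ¬c ∧ (¬c ∧ (¬c ∨ e) ∨ c)) ∧ e)
= e ∧ ¬((c ∧ (¬c ∨ c) ∨ ¬c ∧ (¬c ∨ c)) ∧ e)   [absorption]
= e ∧ ¬((¬c ∨ c) ∧ e)   [distribution]
= e ∧ ¬e   [complement / identity]
= False   [complement]

False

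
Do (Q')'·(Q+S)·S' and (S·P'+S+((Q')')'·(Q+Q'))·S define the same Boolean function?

No

E1: (Q')'·(Q+S)·S'
    = Q·(Q+S)·S'
    = Q·S'
E2: (S·P'+S+((Q')')'·(Q+Q'))·S
    = (S+((Q')')'·(Q+Q'))·S
    = (S+Q'·(Q+Q'))·S
    = (S+Q')·S
    = S
These differ: at P=0, Q=0, S=1, E1 = 0 but E2 = 1.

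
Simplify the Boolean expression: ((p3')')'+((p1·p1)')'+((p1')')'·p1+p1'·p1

((p3')')'+((p1·p1)')'+((p1')')'·p1+p1'·p1
= ((p3')')'+((p1·p1)')'+p1'·p1+p1'·p1
= ((p3')')'+p1·p1+p1'·p1+p1'·p1
= ((p3')')'+p1·p1+p1'·p1
= ((p3')')'+p1
= p3'+p1

p3'+p1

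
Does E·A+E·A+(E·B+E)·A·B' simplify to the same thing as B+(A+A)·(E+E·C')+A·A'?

E1: E·A+E·A+(E·B+E)·A·B'
    = E·A+E·A+E·A·B'   (absorption)
    = E·A+E·A   (absorption)
    = E·A   (idempotence)
E2: B+(A+A)·(E+E·C')+A·A'
    = B+A·(E+E·C')+A·A'   (idempotence)
    = B+A·(E+E·C')   (complement / identity)
    = B+A·E   (absorption)
These differ: at A=0, B=1, C=0, E=1, E1 = 0 but E2 = 1.

No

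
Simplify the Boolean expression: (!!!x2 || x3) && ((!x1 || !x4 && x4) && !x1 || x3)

(!!!x2 || x3) && ((!x1 || !x4 && x4) && !x1 || x3)
= (!!!x2 || x3) && (!x1 && !x1 || x3)   (complement / identity)
= (!x2 || x3) && (!x1 && !x1 || x3)   (double negation)
= x3 || !x2 && !x1 && !x1   (distribution)
= x3 || !x2 && !x1   (idempotence)

x3 || !x2 && !x1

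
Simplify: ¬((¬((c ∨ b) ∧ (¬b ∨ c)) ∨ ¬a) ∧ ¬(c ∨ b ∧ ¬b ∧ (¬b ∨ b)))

¬((¬((c ∨ b) ∧ (¬b ∨ c)) ∨ ¬a) ∧ ¬(c ∨ b ∧ ¬b ∧ (¬b ∨ b)))
= ¬((¬((c ∨ b) ∧ (¬b ∨ c)) ∨ ¬a) ∧ ¬(c ∨ b ∧ ¬b))   [complement / identity]
= ¬((¬(c ∨ b ∧ ¬b) ∨ ¬a) ∧ ¬(c ∨ b ∧ ¬b))   [distribution]
= ¬¬(c ∨ b ∧ ¬b)   [absorption]
= c ∨ b ∧ ¬b   [double negation]
= c   [complement / identity]

c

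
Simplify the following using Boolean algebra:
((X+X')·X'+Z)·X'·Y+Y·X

Y

((X+X')·X'+Z)·X'·Y+Y·X
= (X'+Z)·X'·Y+Y·X   — complement / identity
= X'·Y+Y·X   — absorption
= Y   — distribution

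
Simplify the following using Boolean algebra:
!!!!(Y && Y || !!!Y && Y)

Y

!!!!(Y && Y || !!!Y && Y)
= !!!!(Y && Y || !Y && Y)   — double negation
= !!!!Y   — distribution
= !!Y   — double negation
= Y   — double negation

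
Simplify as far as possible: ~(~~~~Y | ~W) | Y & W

~(~~~~Y | ~W) | Y & W
= ~~~Y & W | Y & W   — De Morgan
= ~Y & W | Y & W   — double negation
= W   — distribution

W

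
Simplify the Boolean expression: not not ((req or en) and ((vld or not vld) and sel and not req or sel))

not not ((req or en) and ((vld or not vld) and sel and not req or sel))
= not not ((req or en) and (sel and not req or sel))   [complement / identity]
= (req or en) and (sel and not req or sel)   [double negation]
= (req or en) and sel   [absorption]

(req or en) and sel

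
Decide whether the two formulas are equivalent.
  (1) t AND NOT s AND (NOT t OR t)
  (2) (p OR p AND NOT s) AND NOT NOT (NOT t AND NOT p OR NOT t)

E1: t AND NOT s AND (NOT t OR t)
    = t AND NOT s   — complement / identity
E2: (p OR p AND NOT s) AND NOT NOT (NOT t AND NOT p OR NOT t)
    = (p OR p AND NOT s) AND NOT NOT NOT t   — absorption
    = p AND NOT NOT NOT t   — absorption
    = p AND NOT t   — double negation
These differ: at p=1, s=0, t=0, E1 = 0 but E2 = 1.

No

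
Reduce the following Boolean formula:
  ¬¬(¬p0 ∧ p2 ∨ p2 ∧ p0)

p2

¬¬(¬p0 ∧ p2 ∨ p2 ∧ p0)
= ¬¬p2
= p2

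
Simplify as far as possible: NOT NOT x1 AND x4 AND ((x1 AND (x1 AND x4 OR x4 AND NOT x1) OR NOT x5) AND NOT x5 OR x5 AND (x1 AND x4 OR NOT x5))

NOT NOT x1 AND x4 AND ((x1 AND (x1 AND x4 OR x4 AND NOT x1) OR NOT x5) AND NOT x5 OR x5 AND (x1 AND x4 OR NOT x5))
= NOT NOT x1 AND x4 AND ((x1 AND x4 OR NOT x5) AND NOT x5 OR x5 AND (x1 AND x4 OR NOT x5))   (distribution)
= NOT NOT x1 AND x4 AND (x1 AND x4 OR NOT x5)   (distribution)
= x1 AND x4 AND (x1 AND x4 OR NOT x5)   (double negation)
= x1 AND x4   (absorption)

x1 AND x4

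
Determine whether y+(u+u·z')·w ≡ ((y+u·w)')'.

Yes

E1: y+(u+u·z')·w
    = y+u·w   [absorption]
E2: ((y+u·w)')'
    = y+u·w   [double negation]
Both reduce to y+u·w, so they are equivalent.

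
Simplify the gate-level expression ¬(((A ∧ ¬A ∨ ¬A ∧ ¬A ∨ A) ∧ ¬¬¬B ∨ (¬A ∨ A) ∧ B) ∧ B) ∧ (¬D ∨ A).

¬(((A ∧ ¬A ∨ ¬A ∧ ¬A ∨ A) ∧ ¬¬¬B ∨ (¬A ∨ A) ∧ B) ∧ B) ∧ (¬D ∨ A)
= ¬(((A ∧ ¬A ∨ ¬A ∧ ¬A ∨ A) ∧ ¬B ∨ (¬A ∨ A) ∧ B) ∧ B) ∧ (¬D ∨ A)   — double negation
= ¬(((¬A ∨ A) ∧ ¬B ∨ (¬A ∨ A) ∧ B) ∧ B) ∧ (¬D ∨ A)   — distribution
= ¬((¬A ∨ A) ∧ B) ∧ (¬D ∨ A)   — distribution
= ¬B ∧ (¬D ∨ A)   — complement / identity

¬B ∧ (¬D ∨ A)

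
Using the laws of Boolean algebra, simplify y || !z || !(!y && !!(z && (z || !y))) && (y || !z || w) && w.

y || !z

y || !z || !(!y && !!(z && (z || !y))) && (y || !z || w) && w
= y || !z || (y || !(z && (z || !y))) && (y || !z || w) && w
= y || !z || (y || !z) && (y || !z || w) && w
= y || !z || (y || !z) && w
= y || !z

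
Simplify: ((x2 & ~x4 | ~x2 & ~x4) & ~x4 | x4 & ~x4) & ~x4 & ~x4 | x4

1

((x2 & ~x4 | ~x2 & ~x4) & ~x4 | x4 & ~x4) & ~x4 & ~x4 | x4
= (~x4 & ~x4 | x4 & ~x4) & ~x4 & ~x4 | x4   (distribution)
= ~x4 & ~x4 & ~x4 | x4   (distribution)
= ~x4 & ~x4 | x4   (idempotence)
= ~x4 | x4   (idempotence)
= 1   (complement)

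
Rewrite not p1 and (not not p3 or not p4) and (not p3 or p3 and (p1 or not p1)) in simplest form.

not p1 and (not not p3 or not p4) and (not p3 or p3 and (p1 or not p1))
= not p1 and (p3 or not p4) and (not p3 or p3 and (p1 or not p1))
= not p1 and (p3 or not p4) and (not p3 or p3)
= not p1 and (p3 or not p4)

not p1 and (p3 or not p4)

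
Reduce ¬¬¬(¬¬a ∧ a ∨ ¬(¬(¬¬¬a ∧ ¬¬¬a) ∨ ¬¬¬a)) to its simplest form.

¬a

¬¬¬(¬¬a ∧ a ∨ ¬(¬(¬¬¬a ∧ ¬¬¬a) ∨ ¬¬¬a))
= ¬¬¬(¬¬a ∧ a ∨ ¬(¬¬¬¬a ∨ ¬¬¬a))
= ¬¬¬(¬¬a ∧ a ∨ ¬¬¬a ∧ ¬¬a)
= ¬¬¬(¬¬a ∧ a ∨ ¬a ∧ ¬¬a)
= ¬¬¬¬¬a
= ¬¬¬a
= ¬a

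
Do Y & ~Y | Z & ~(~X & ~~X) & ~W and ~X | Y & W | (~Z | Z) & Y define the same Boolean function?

E1: Y & ~Y | Z & ~(~X & ~~X) & ~W
    = Z & ~(~X & ~~X) & ~W   (complement / identity)
    = Z & (X | ~X) & ~W   (De Morgan)
    = Z & ~W   (complement / identity)
E2: ~X | Y & W | (~Z | Z) & Y
    = ~X | Y & W | Y   (complement / identity)
    = ~X | Y   (absorption)
These differ: at W=1, X=0, Y=1, Z=0, E1 = 0 but E2 = 1.

No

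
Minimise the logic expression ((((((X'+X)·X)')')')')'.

((((((X'+X)·X)')')')')'
= ((((X')')')')'   [complement / identity]
= ((X')')'   [double negation]
= X'   [double negation]

X'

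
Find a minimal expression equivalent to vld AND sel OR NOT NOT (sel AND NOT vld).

vld AND sel OR NOT NOT (sel AND NOT vld)
= vld AND sel OR sel AND NOT vld   — double negation
= sel   — distribution

sel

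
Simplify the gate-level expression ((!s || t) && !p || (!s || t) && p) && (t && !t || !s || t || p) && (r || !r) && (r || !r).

!s || t

((!s || t) && !p || (!s || t) && p) && (t && !t || !s || t || p) && (r || !r) && (r || !r)
= ((!s || t) && !p || (!s || t) && p) && (t && !t || !s || t || p) && (r || !r)   — idempotence
= ((!s || t) && !p || (!s || t) && p) && (t && !t || !s || t || p)   — complement / identity
= (!s || t) && (t && !t || !s || t || p)   — distribution
= (!s || t) && (!s || t || p)   — complement / identity
= !s || t   — absorption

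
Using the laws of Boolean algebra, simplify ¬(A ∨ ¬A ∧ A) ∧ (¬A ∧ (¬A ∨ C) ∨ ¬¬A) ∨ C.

¬(A ∨ ¬A ∧ A) ∧ (¬A ∧ (¬A ∨ C) ∨ ¬¬A) ∨ C
= ¬(A ∨ ¬A ∧ A) ∧ (¬A ∧ (¬A ∨ C) ∨ A) ∨ C   — double negation
= ¬(A ∨ ¬A ∧ A) ∧ (¬A ∨ A) ∨ C   — absorption
= ¬(A ∨ ¬A ∧ A) ∨ C   — complement / identity
= ¬A ∨ C   — complement / identity

¬A ∨ C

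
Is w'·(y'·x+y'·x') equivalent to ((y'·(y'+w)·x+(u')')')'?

E1: w'·(y'·x+y'·x')
    = w'·y'
E2: ((y'·(y'+w)·x+(u')')')'
    = ((y'·x+(u')')')'
    = ((y'·x+u)')'
    = y'·x+u
These differ: at u=1, w=1, x=0, y=0, E1 = 0 but E2 = 1.

No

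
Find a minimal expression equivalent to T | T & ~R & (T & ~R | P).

T | T & ~R & (T & ~R | P)
= T | T & ~R   [absorption]
= T   [absorption]

T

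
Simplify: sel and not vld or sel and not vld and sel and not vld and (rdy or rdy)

sel and not vld or sel and not vld and sel and not vld and (rdy or rdy)
= sel and not vld or sel and not vld and (rdy or rdy)   (idempotence)
= sel and not vld or sel and not vld and rdy   (idempotence)
= sel and not vld   (absorption)

sel and not vld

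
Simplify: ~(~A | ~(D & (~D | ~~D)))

A & D

~(~A | ~(D & (~D | ~~D)))
= ~(~A | ~(D & (~D | D)))
= A & D & (~D | D)
= A & D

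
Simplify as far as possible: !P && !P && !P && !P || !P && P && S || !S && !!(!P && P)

!P

!P && !P && !P && !P || !P && P && S || !S && !!(!P && P)
= !P && !P && !P && !P || !P && P && S || !S && !P && P
= !P && !P && !P && !P || !P && P
= !P && !P || !P && P
= !P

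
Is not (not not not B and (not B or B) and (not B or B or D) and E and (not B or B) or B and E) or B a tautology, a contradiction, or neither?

not (not not not B and (not B or B) and (not B or B or D) and E and (not B or B) or B and E) or B
= not (not not not B and (not B or B) and E and (not B or B) or B and E) or B   (absorption)
= not (not not not B and (not B or B) and E or B and E) or B   (complement / identity)
= not (not B and (not B or B) and E or B and E) or B   (double negation)
= not (not B and E or B and E) or B   (complement / identity)
= not E or B   (distribution)
This depends on B, E, so it is not a constant.

neither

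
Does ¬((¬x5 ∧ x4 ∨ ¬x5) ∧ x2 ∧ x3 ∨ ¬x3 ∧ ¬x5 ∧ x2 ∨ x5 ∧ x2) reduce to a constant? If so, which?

no

¬((¬x5 ∧ x4 ∨ ¬x5) ∧ x2 ∧ x3 ∨ ¬x3 ∧ ¬x5 ∧ x2 ∨ x5 ∧ x2)
= ¬(¬x5 ∧ x2 ∧ x3 ∨ ¬x3 ∧ ¬x5 ∧ x2 ∨ x5 ∧ x2)   [absorption]
= ¬(¬x5 ∧ x2 ∨ x5 ∧ x2)   [distribution]
= ¬x2   [distribution]
This depends on x2, so it is not a constant.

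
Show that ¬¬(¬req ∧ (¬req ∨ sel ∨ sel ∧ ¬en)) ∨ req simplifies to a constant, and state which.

True

¬¬(¬req ∧ (¬req ∨ sel ∨ sel ∧ ¬en)) ∨ req
= ¬¬(¬req ∧ (¬req ∨ sel)) ∨ req   [absorption]
= ¬¬¬req ∨ req   [absorption]
= ¬req ∨ req   [double negation]
= True   [complement]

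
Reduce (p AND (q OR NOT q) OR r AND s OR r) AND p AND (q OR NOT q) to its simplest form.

p

(p AND (q OR NOT q) OR r AND s OR r) AND p AND (q OR NOT q)
= (p AND (q OR NOT q) OR r) AND p AND (q OR NOT q)   [absorption]
= p AND (q OR NOT q)   [absorption]
= p   [complement / identity]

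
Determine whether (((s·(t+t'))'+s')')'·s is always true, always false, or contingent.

(((s·(t+t'))'+s')')'·s
= (s·(t+t')·s)'·s   [De Morgan]
= (s·s)'·s   [complement / identity]
= s'·s   [idempotence]
= 0   [complement]

always false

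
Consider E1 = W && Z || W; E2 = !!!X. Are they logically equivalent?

No

E1: W && Z || W
    = W
E2: !!!X
    = !X
These differ: at W=0, X=0, Z=0, E1 = 0 but E2 = 1.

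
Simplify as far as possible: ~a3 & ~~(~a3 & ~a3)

~a3

~a3 & ~~(~a3 & ~a3)
= ~a3 & ~(a3 | a3)
= ~a3 & ~a3
= ~a3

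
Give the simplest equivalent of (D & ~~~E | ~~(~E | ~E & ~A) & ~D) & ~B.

(D & ~~~E | ~~(~E | ~E & ~A) & ~D) & ~B
= (D & ~~~E | ~~~E & ~D) & ~B   (absorption)
= ~~~E & ~B   (distribution)
= ~E & ~B   (double negation)

~E & ~B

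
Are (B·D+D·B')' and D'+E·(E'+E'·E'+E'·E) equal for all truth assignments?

Yes

E1: (B·D+D·B')'
    = D'   (distribution)
E2: D'+E·(E'+E'·E'+E'·E)
    = D'+E·(E'+E')   (distribution)
    = D'+E·E'   (idempotence)
    = D'   (complement / identity)
Both reduce to D', so they are equivalent.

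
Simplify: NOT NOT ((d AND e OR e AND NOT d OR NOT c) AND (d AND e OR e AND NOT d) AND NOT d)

NOT NOT ((d AND e OR e AND NOT d OR NOT c) AND (d AND e OR e AND NOT d) AND NOT d)
= NOT NOT ((d AND e OR e AND NOT d) AND NOT d)   (absorption)
= NOT NOT (e AND NOT d)   (distribution)
= e AND NOT d   (double negation)

e AND NOT d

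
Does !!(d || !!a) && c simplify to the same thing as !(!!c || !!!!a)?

No

E1: !!(d || !!a) && c
    = (d || !!a) && c   — double negation
    = (d || a) && c   — double negation
E2: !(!!c || !!!!a)
    = !c && !!!a   — De Morgan
    = !c && !a   — double negation
These differ: at a=0, c=0, d=1, E1 = 0 but E2 = 1.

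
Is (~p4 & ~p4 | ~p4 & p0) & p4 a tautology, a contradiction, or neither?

contradiction

(~p4 & ~p4 | ~p4 & p0) & p4
= (~p4 | p0) & ~p4 & p4   (distribution)
= ~p4 & p4   (absorption)
= 0   (complement)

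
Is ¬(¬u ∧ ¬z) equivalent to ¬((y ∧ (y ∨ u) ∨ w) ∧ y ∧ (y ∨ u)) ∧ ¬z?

E1: ¬(¬u ∧ ¬z)
    = u ∨ z   — De Morgan
E2: ¬((y ∧ (y ∨ u) ∨ w) ∧ y ∧ (y ∨ u)) ∧ ¬z
    = ¬(y ∧ (y ∨ u)) ∧ ¬z   — absorption
    = ¬y ∧ ¬z   — absorption
These differ: at u=1, w=1, y=1, z=1, E1 = 1 but E2 = 0.

No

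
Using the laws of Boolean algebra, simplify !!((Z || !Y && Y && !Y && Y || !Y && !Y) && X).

!!((Z || !Y && Y && !Y && Y || !Y && !Y) && X)
= !!((Z || !Y && Y || !Y && !Y) && X)   (idempotence)
= (Z || !Y && Y || !Y && !Y) && X   (double negation)
= (Z || !Y) && X   (distribution)

(Z || !Y) && X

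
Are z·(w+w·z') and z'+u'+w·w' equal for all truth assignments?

E1: z·(w+w·z')
    = z·w   (absorption)
E2: z'+u'+w·w'
    = z'+u'   (complement / identity)
These differ: at u=0, w=0, z=0, E1 = 0 but E2 = 1.

No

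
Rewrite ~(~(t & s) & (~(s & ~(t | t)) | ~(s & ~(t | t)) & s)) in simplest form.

~(~(t & s) & (~(s & ~(t | t)) | ~(s & ~(t | t)) & s))
= ~(~(t & s) & ~(s & ~(t | t)))   — absorption
= ~(~(t & s) & ~(s & ~t))   — idempotence
= t & s | s & ~t   — De Morgan
= s   — distribution

s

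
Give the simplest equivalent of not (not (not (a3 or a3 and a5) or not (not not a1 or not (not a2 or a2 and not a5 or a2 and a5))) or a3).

not (not (not (a3 or a3 and a5) or not (not not a1 or not (not a2 or a2 and not a5 or a2 and a5))) or a3)
= not (not (not a3 or not (not not a1 or not (not a2 or a2 and not a5 or a2 and a5))) or a3)   [absorption]
= not (not (not a3 or not a1 and (not a2 or a2 and not a5 or a2 and a5)) or a3)   [De Morgan]
= not (not (not a3 or not a1 and (not a2 or a2)) or a3)   [distribution]
= not (not (not a3 or not a1) or a3)   [complement / identity]
= not (a3 and a1 or a3)   [De Morgan]
= not a3   [absorption]

not a3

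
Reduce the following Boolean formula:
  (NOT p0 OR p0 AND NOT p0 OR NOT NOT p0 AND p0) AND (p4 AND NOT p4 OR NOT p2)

(NOT p0 OR p0 AND NOT p0 OR NOT NOT p0 AND p0) AND (p4 AND NOT p4 OR NOT p2)
= (NOT p0 OR p0 AND NOT p0 OR p0 AND p0) AND (p4 AND NOT p4 OR NOT p2)   [double negation]
= (NOT p0 OR p0) AND (p4 AND NOT p4 OR NOT p2)   [distribution]
= (NOT p0 OR p0) AND NOT p2   [complement / identity]
= NOT p2   [complement / identity]

NOT p2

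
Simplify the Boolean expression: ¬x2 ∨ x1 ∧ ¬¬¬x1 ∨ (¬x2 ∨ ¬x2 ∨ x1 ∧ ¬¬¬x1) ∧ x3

¬x2 ∨ x1 ∧ ¬¬¬x1 ∨ (¬x2 ∨ ¬x2 ∨ x1 ∧ ¬¬¬x1) ∧ x3
= ¬x2 ∨ x1 ∧ ¬¬¬x1 ∨ (¬x2 ∨ x1 ∧ ¬¬¬x1) ∧ x3   — idempotence
= ¬x2 ∨ x1 ∧ ¬¬¬x1   — absorption
= ¬x2 ∨ x1 ∧ ¬x1   — double negation
= ¬x2   — complement / identity

¬x2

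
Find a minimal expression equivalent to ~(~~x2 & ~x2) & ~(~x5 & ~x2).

~(~~x2 & ~x2) & ~(~x5 & ~x2)
= (~x2 | x2) & ~(~x5 & ~x2)   (De Morgan)
= (~x2 | x2) & (x5 | x2)   (De Morgan)
= x5 | x2   (complement / identity)

x5 | x2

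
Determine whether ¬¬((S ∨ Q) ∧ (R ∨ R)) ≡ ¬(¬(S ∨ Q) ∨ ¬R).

Yes

E1: ¬¬((S ∨ Q) ∧ (R ∨ R))
    = ¬¬((S ∨ Q) ∧ R)   (idempotence)
    = (S ∨ Q) ∧ R   (double negation)
E2: ¬(¬(S ∨ Q) ∨ ¬R)
    = (S ∨ Q) ∧ R   (De Morgan)
Both reduce to (S ∨ Q) ∧ R, so they are equivalent.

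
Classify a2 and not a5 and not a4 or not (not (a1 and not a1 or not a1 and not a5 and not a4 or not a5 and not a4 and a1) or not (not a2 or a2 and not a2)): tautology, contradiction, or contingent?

contingent

a2 and not a5 and not a4 or not (not (a1 and not a1 or not a1 and not a5 and not a4 or not a5 and not a4 and a1) or not (not a2 or a2 and not a2))
= a2 and not a5 and not a4 or not (not (not a1 and not a5 and not a4 or not a5 and not a4 and a1) or not (not a2 or a2 and not a2))
= a2 and not a5 and not a4 or not (not (not a5 and not a4) or not (not a2 or a2 and not a2))
= a2 and not a5 and not a4 or not (not (not a5 and not a4) or not not a2)
= a2 and not a5 and not a4 or not a5 and not a4 and not a2
= not a5 and not a4
This depends on a4, a5, so it is not a constant.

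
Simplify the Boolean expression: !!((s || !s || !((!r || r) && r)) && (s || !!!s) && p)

!!((s || !s || !((!r || r) && r)) && (s || !!!s) && p)
= !!((s || !s || !((!r || r) && r)) && (s || !s) && p)   (double negation)
= (s || !s || !((!r || r) && r)) && (s || !s) && p   (double negation)
= (s || !s || !r) && (s || !s) && p   (complement / identity)
= (s || !s) && p   (absorption)
= p   (complement / identity)

p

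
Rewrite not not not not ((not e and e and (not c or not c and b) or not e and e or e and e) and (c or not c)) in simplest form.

not not not not ((not e and e and (not c or not c and b) or not e and e or e and e) and (c or not c))
= not not ((not e and e and (not c or not c and b) or not e and e or e and e) and (c or not c))   — double negation
= not not ((not e and e and not c or not e and e or e and e) and (c or not c))   — absorption
= not not ((not e and e or e and e) and (c or not c))   — absorption
= not not (e and (c or not c))   — distribution
= e and (c or not c)   — double negation
= e   — complement / identity

e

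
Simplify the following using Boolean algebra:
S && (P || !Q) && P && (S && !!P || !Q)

S && (P || !Q) && P && (S && !!P || !Q)
= S && P && (S && !!P || !Q)   [absorption]
= S && P && (S && P || !Q)   [double negation]
= S && P   [absorption]

S && P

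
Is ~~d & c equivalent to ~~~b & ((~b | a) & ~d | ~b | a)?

No

E1: ~~d & c
    = d & c
E2: ~~~b & ((~b | a) & ~d | ~b | a)
    = ~~~b & (~b | a)
    = ~b & (~b | a)
    = ~b
These differ: at a=1, b=0, c=0, d=0, E1 = 0 but E2 = 1.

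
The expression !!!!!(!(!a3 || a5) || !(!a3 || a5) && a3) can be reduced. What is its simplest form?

!!!!!(!(!a3 || a5) || !(!a3 || a5) && a3)
= !!!!!!(!a3 || a5)   [absorption]
= !!!!(!a3 || a5)   [double negation]
= !!(!a3 || a5)   [double negation]
= !a3 || a5   [double negation]

!a3 || a5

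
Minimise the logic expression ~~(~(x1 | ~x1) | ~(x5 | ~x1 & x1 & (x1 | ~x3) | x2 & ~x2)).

~~(~(x1 | ~x1) | ~(x5 | ~x1 & x1 & (x1 | ~x3) | x2 & ~x2))
= ~~(~(x1 | ~x1) | ~(x5 | ~x1 & x1 | x2 & ~x2))   [absorption]
= ~~(~(x1 | ~x1) | ~(x5 | x2 & ~x2))   [complement / identity]
= ~((x1 | ~x1) & (x5 | x2 & ~x2))   [De Morgan]
= ~((x1 | ~x1) & x5)   [complement / identity]
= ~x5   [complement / identity]

~x5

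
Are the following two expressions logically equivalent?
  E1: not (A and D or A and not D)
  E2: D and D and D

E1: not (A and D or A and not D)
    = not A
E2: D and D and D
    = D and D
    = D
These differ: at A=0, D=0, E1 = 1 but E2 = 0.

No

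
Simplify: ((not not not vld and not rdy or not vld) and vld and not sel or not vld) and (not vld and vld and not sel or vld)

False

((not not not vld and not rdy or not vld) and vld and not sel or not vld) and (not vld and vld and not sel or vld)
= ((not vld and not rdy or not vld) and vld and not sel or not vld) and (not vld and vld and not sel or vld)
= (not vld and vld and not sel or not vld) and (not vld and vld and not sel or vld)
= not vld and vld or not vld and vld and not sel
= not vld and vld
= False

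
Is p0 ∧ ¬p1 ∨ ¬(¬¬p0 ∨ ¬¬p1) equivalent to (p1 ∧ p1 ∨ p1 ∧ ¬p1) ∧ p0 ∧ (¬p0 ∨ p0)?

No

E1: p0 ∧ ¬p1 ∨ ¬(¬¬p0 ∨ ¬¬p1)
    = p0 ∧ ¬p1 ∨ ¬p0 ∧ ¬p1   [De Morgan]
    = ¬p1   [distribution]
E2: (p1 ∧ p1 ∨ p1 ∧ ¬p1) ∧ p0 ∧ (¬p0 ∨ p0)
    = p1 ∧ p0 ∧ (¬p0 ∨ p0)   [distribution]
    = p1 ∧ p0   [complement / identity]
These differ: at p0=1, p1=0, E1 = 1 but E2 = 0.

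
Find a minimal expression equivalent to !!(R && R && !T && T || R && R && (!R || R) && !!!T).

R && !T

!!(R && R && !T && T || R && R && (!R || R) && !!!T)
= R && R && !T && T || R && R && (!R || R) && !!!T   — double negation
= R && R && !T && T || R && R && (!R || R) && !T   — double negation
= R && R && !T && T || R && R && !T   — complement / identity
= R && R && !T   — absorption
= R && !T   — idempotence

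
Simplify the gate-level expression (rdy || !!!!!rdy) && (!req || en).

!req || en

(rdy || !!!!!rdy) && (!req || en)
= (rdy || !!!rdy) && (!req || en)   (double negation)
= (rdy || !rdy) && (!req || en)   (double negation)
= !req || en   (complement / identity)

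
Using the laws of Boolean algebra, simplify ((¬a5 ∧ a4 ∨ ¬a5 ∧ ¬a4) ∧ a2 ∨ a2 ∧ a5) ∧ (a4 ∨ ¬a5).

a2 ∧ (a4 ∨ ¬a5)

((¬a5 ∧ a4 ∨ ¬a5 ∧ ¬a4) ∧ a2 ∨ a2 ∧ a5) ∧ (a4 ∨ ¬a5)
= (¬a5 ∧ a2 ∨ a2 ∧ a5) ∧ (a4 ∨ ¬a5)   (distribution)
= a2 ∧ (a4 ∨ ¬a5)   (distribution)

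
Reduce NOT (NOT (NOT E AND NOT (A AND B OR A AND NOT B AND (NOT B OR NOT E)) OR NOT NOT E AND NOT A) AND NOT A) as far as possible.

TRUE

NOT (NOT (NOT E AND NOT (A AND B OR A AND NOT B AND (NOT B OR NOT E)) OR NOT NOT E AND NOT A) AND NOT A)
= NOT (NOT (NOT E AND NOT (A AND B OR A AND NOT B) OR NOT NOT E AND NOT A) AND NOT A)   (absorption)
= NOT (NOT (NOT E AND NOT A OR NOT NOT E AND NOT A) AND NOT A)   (distribution)
= NOT (NOT (NOT E AND NOT A OR E AND NOT A) AND NOT A)   (double negation)
= NOT E AND NOT A OR E AND NOT A OR A   (De Morgan)
= NOT A OR A   (distribution)
= TRUE   (complement)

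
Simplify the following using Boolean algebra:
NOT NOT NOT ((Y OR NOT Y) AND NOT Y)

NOT NOT NOT ((Y OR NOT Y) AND NOT Y)
= NOT ((Y OR NOT Y) AND NOT Y)   [double negation]
= NOT NOT Y   [complement / identity]
= Y   [double negation]

Y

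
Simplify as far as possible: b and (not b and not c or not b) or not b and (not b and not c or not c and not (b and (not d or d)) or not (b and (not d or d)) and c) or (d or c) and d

b and (not b and not c or not b) or not b and (not b and not c or not c and not (b and (not d or d)) or not (b and (not d or d)) and c) or (d or c) and d
= b and (not b and not c or not b) or not b and (not b and not c or not (b and (not d or d))) or (d or c) and d   (distribution)
= b and (not b and not c or not b) or not b and (not b and not c or not (b and (not d or d))) or d   (absorption)
= b and (not b and not c or not b) or not b and (not b and not c or not b) or d   (complement / identity)
= not b and not c or not b or d   (distribution)
= not b or d   (absorption)

not b or d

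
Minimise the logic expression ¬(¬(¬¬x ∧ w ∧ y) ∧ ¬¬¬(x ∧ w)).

x ∧ w

¬(¬(¬¬x ∧ w ∧ y) ∧ ¬¬¬(x ∧ w))
= ¬(¬(¬¬x ∧ w ∧ y) ∧ ¬(x ∧ w))   — double negation
= ¬(¬(x ∧ w ∧ y) ∧ ¬(x ∧ w))   — double negation
= x ∧ w ∧ y ∨ x ∧ w   — De Morgan
= x ∧ w   — absorption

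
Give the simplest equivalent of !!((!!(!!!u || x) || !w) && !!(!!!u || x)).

!u || x

!!((!!(!!!u || x) || !w) && !!(!!!u || x))
= !!!!(!!!u || x)   (absorption)
= !!(!!!u || x)   (double negation)
= !!(!u || x)   (double negation)
= !u || x   (double negation)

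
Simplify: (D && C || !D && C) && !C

false

(D && C || !D && C) && !C
= C && !C
= false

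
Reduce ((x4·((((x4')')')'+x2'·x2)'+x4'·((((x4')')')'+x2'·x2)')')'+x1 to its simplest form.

x4'+x1

((x4·((((x4')')')'+x2'·x2)'+x4'·((((x4')')')'+x2'·x2)')')'+x1
= ((((((x4')')')'+x2'·x2)')')'+x1   — distribution
= ((((((x4')')')')')')'+x1   — complement / identity
= ((((x4')')')')'+x1   — double negation
= ((x4')')'+x1   — double negation
= x4'+x1   — double negation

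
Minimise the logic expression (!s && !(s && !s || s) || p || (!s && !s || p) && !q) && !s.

(!s && !(s && !s || s) || p || (!s && !s || p) && !q) && !s
= (!s && !s || p || (!s && !s || p) && !q) && !s   [complement / identity]
= (!s && !s || p) && !s   [absorption]
= (!s || p) && !s   [idempotence]
= !s   [absorption]

!s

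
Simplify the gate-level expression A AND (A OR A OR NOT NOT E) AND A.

A

A AND (A OR A OR NOT NOT E) AND A
= A AND (A OR A OR E) AND A
= A AND (A OR E) AND A
= A AND A
= A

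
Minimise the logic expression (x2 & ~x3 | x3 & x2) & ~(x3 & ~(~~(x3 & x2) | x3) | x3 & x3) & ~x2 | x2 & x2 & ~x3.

x2 & ~x3

(x2 & ~x3 | x3 & x2) & ~(x3 & ~(~~(x3 & x2) | x3) | x3 & x3) & ~x2 | x2 & x2 & ~x3
= x2 & ~(x3 & ~(~~(x3 & x2) | x3) | x3 & x3) & ~x2 | x2 & x2 & ~x3   (distribution)
= x2 & ~(x3 & ~(x3 & x2 | x3) | x3 & x3) & ~x2 | x2 & x2 & ~x3   (double negation)
= x2 & ~(x3 & ~x3 | x3 & x3) & ~x2 | x2 & x2 & ~x3   (absorption)
= x2 & ~x3 & ~x2 | x2 & x2 & ~x3   (distribution)
= x2 & ~x3   (distribution)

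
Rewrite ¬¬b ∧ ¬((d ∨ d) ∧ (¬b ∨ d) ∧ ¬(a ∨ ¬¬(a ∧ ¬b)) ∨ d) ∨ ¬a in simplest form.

¬¬b ∧ ¬((d ∨ d) ∧ (¬b ∨ d) ∧ ¬(a ∨ ¬¬(a ∧ ¬b)) ∨ d) ∨ ¬a
= ¬¬b ∧ ¬((d ∧ ¬b ∨ d) ∧ ¬(a ∨ ¬¬(a ∧ ¬b)) ∨ d) ∨ ¬a   (distribution)
= ¬¬b ∧ ¬(d ∧ ¬(a ∨ ¬¬(a ∧ ¬b)) ∨ d) ∨ ¬a   (absorption)
= ¬¬b ∧ ¬(d ∧ ¬(a ∨ a ∧ ¬b) ∨ d) ∨ ¬a   (double negation)
= b ∧ ¬(d ∧ ¬(a ∨ a ∧ ¬b) ∨ d) ∨ ¬a   (double negation)
= b ∧ ¬(d ∧ ¬a ∨ d) ∨ ¬a   (absorption)
= b ∧ ¬d ∨ ¬a   (absorption)

b ∧ ¬d ∨ ¬a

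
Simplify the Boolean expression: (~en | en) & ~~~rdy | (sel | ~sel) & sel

(~en | en) & ~~~rdy | (sel | ~sel) & sel
= (~en | en) & ~rdy | (sel | ~sel) & sel   (double negation)
= (~en | en) & ~rdy | sel   (complement / identity)
= ~rdy | sel   (complement / identity)

~rdy | sel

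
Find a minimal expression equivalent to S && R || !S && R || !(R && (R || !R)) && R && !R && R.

S && R || !S && R || !(R && (R || !R)) && R && !R && R
= S && R || !S && R || !R && R && !R && R
= S && R || !S && R || !R && R
= S && R || !S && R
= R

R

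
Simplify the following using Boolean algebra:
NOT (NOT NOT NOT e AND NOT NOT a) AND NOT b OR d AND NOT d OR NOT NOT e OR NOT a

NOT (NOT NOT NOT e AND NOT NOT a) AND NOT b OR d AND NOT d OR NOT NOT e OR NOT a
= (NOT NOT e OR NOT a) AND NOT b OR d AND NOT d OR NOT NOT e OR NOT a   — De Morgan
= (NOT NOT e OR NOT a) AND NOT b OR NOT NOT e OR NOT a   — complement / identity
= NOT NOT e OR NOT a   — absorption
= e OR NOT a   — double negation

e OR NOT a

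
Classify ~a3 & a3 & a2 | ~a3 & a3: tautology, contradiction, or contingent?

contradiction

~a3 & a3 & a2 | ~a3 & a3
= ~a3 & a3   — absorption
= 0   — complement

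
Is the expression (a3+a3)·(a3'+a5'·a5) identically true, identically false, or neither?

(a3+a3)·(a3'+a5'·a5)
= a3·(a3'+a5'·a5)   — idempotence
= a3·a3'   — complement / identity
= 0   — complement

identically false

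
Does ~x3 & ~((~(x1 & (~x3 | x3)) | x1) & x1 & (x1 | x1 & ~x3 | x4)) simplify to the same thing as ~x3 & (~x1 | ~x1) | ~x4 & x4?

Yes

E1: ~x3 & ~((~(x1 & (~x3 | x3)) | x1) & x1 & (x1 | x1 & ~x3 | x4))
    = ~x3 & ~((~(x1 & (~x3 | x3)) | x1) & x1 & (x1 | x4))   — absorption
    = ~x3 & ~((~(x1 & (~x3 | x3)) | x1) & x1)   — absorption
    = ~x3 & ~((~x1 | x1) & x1)   — complement / identity
    = ~x3 & ~x1   — complement / identity
E2: ~x3 & (~x1 | ~x1) | ~x4 & x4
    = ~x3 & (~x1 | ~x1)   — complement / identity
    = ~x3 & ~x1   — idempotence
Both reduce to ~x3 & ~x1, so they are equivalent.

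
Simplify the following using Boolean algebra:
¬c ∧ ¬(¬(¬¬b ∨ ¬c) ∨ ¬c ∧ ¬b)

¬c ∧ b

¬c ∧ ¬(¬(¬¬b ∨ ¬c) ∨ ¬c ∧ ¬b)
= ¬c ∧ ¬(¬b ∧ c ∨ ¬c ∧ ¬b)   — De Morgan
= ¬c ∧ ¬¬b   — distribution
= ¬c ∧ b   — double negation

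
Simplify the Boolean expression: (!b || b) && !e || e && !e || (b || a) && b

!e || b

(!b || b) && !e || e && !e || (b || a) && b
= !e || e && !e || (b || a) && b   [complement / identity]
= !e || e && !e || b   [absorption]
= !e || b   [complement / identity]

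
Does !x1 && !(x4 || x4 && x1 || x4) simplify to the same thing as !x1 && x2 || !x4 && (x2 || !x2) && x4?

E1: !x1 && !(x4 || x4 && x1 || x4)
    = !x1 && !(x4 || x4)
    = !x1 && !x4
E2: !x1 && x2 || !x4 && (x2 || !x2) && x4
    = !x1 && x2 || !x4 && x4
    = !x1 && x2
These differ: at x1=0, x2=0, x4=0, E1 = 1 but E2 = 0.

No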